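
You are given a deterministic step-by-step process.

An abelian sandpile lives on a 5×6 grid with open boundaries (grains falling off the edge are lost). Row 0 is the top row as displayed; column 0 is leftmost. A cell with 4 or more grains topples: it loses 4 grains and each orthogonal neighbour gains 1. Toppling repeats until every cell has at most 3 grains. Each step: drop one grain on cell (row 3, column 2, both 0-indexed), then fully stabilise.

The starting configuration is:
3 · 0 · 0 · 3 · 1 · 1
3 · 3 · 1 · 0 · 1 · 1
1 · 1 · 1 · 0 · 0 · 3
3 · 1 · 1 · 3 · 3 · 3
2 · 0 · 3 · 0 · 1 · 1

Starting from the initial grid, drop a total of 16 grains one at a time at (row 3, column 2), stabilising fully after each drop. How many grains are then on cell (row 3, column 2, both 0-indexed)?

t=0: 3 · 0 · 0 · 3 · 1 · 1
3 · 3 · 1 · 0 · 1 · 1
1 · 1 · 1 · 0 · 0 · 3
3 · 1 · 1 · 3 · 3 · 3
2 · 0 · 3 · 0 · 1 · 1
t=1: 3 · 0 · 0 · 3 · 1 · 1
3 · 3 · 1 · 0 · 1 · 1
1 · 1 · 1 · 0 · 0 · 3
3 · 1 · 2 · 3 · 3 · 3
2 · 0 · 3 · 0 · 1 · 1
t=2: 3 · 0 · 0 · 3 · 1 · 1
3 · 3 · 1 · 0 · 1 · 1
1 · 1 · 1 · 0 · 0 · 3
3 · 1 · 3 · 3 · 3 · 3
2 · 0 · 3 · 0 · 1 · 1
t=3: 3 · 0 · 0 · 3 · 1 · 1
3 · 3 · 1 · 0 · 1 · 2
1 · 1 · 2 · 1 · 2 · 0
3 · 2 · 2 · 1 · 1 · 1
2 · 1 · 0 · 2 · 2 · 2
t=4: 3 · 0 · 0 · 3 · 1 · 1
3 · 3 · 1 · 0 · 1 · 2
1 · 1 · 2 · 1 · 2 · 0
3 · 2 · 3 · 1 · 1 · 1
2 · 1 · 0 · 2 · 2 · 2
t=5: 3 · 0 · 0 · 3 · 1 · 1
3 · 3 · 1 · 0 · 1 · 2
1 · 1 · 3 · 1 · 2 · 0
3 · 3 · 0 · 2 · 1 · 1
2 · 1 · 1 · 2 · 2 · 2
t=6: 3 · 0 · 0 · 3 · 1 · 1
3 · 3 · 1 · 0 · 1 · 2
1 · 1 · 3 · 1 · 2 · 0
3 · 3 · 1 · 2 · 1 · 1
2 · 1 · 1 · 2 · 2 · 2
t=7: 3 · 0 · 0 · 3 · 1 · 1
3 · 3 · 1 · 0 · 1 · 2
1 · 1 · 3 · 1 · 2 · 0
3 · 3 · 2 · 2 · 1 · 1
2 · 1 · 1 · 2 · 2 · 2
t=8: 3 · 0 · 0 · 3 · 1 · 1
3 · 3 · 1 · 0 · 1 · 2
1 · 1 · 3 · 1 · 2 · 0
3 · 3 · 3 · 2 · 1 · 1
2 · 1 · 1 · 2 · 2 · 2
t=9: 3 · 0 · 0 · 3 · 1 · 1
3 · 3 · 2 · 0 · 1 · 2
2 · 3 · 0 · 2 · 2 · 0
0 · 1 · 2 · 3 · 1 · 1
3 · 2 · 2 · 2 · 2 · 2
t=10: 3 · 0 · 0 · 3 · 1 · 1
3 · 3 · 2 · 0 · 1 · 2
2 · 3 · 0 · 2 · 2 · 0
0 · 1 · 3 · 3 · 1 · 1
3 · 2 · 2 · 2 · 2 · 2
t=11: 3 · 0 · 0 · 3 · 1 · 1
3 · 3 · 2 · 0 · 1 · 2
2 · 3 · 1 · 3 · 2 · 0
0 · 2 · 1 · 0 · 2 · 1
3 · 2 · 3 · 3 · 2 · 2
t=12: 3 · 0 · 0 · 3 · 1 · 1
3 · 3 · 2 · 0 · 1 · 2
2 · 3 · 1 · 3 · 2 · 0
0 · 2 · 2 · 0 · 2 · 1
3 · 2 · 3 · 3 · 2 · 2
t=13: 3 · 0 · 0 · 3 · 1 · 1
3 · 3 · 2 · 0 · 1 · 2
2 · 3 · 1 · 3 · 2 · 0
0 · 2 · 3 · 0 · 2 · 1
3 · 2 · 3 · 3 · 2 · 2
t=14: 3 · 0 · 0 · 3 · 1 · 1
3 · 3 · 2 · 0 · 1 · 2
2 · 3 · 2 · 3 · 2 · 0
0 · 3 · 1 · 2 · 2 · 1
3 · 3 · 1 · 0 · 3 · 2
t=15: 3 · 0 · 0 · 3 · 1 · 1
3 · 3 · 2 · 0 · 1 · 2
2 · 3 · 2 · 3 · 2 · 0
0 · 3 · 2 · 2 · 2 · 1
3 · 3 · 1 · 0 · 3 · 2
t=16: 3 · 0 · 0 · 3 · 1 · 1
3 · 3 · 2 · 0 · 1 · 2
2 · 3 · 2 · 3 · 2 · 0
0 · 3 · 3 · 2 · 2 · 1
3 · 3 · 1 · 0 · 3 · 2

3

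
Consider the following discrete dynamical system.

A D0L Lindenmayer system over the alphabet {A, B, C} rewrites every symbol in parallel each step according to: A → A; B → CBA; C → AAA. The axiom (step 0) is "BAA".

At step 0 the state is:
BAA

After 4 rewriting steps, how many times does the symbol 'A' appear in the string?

15

step 0: BAA
step 1: CBAAA
step 2: AAACBAAAA
step 3: AAAAAACBAAAAA
step 4: AAAAAAAAACBAAAAAA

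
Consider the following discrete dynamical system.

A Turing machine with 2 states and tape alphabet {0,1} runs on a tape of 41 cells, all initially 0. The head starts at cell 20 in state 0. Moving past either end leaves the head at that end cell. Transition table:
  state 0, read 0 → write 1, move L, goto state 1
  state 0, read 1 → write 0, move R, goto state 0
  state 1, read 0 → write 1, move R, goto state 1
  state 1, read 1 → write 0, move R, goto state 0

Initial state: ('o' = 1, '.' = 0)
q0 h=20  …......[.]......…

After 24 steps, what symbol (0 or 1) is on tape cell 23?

gen 0: q0 h=20  …......[.]......…
gen 1: q1 h=19  …......[.]o.....…
gen 2: q1 h=20  ….....o[o]......…
gen 3: q0 h=21  …....o.[.]......…
gen 4: q1 h=20  ….....o[.]o.....…
gen 5: q1 h=21  …....oo[o]......…
gen 6: q0 h=22  …...oo.[.]......…
gen 7: q1 h=21  …....oo[.]o.....…
gen 8: q1 h=22  …...ooo[o]......…
gen 9: q0 h=23  …..ooo.[.]......…
gen 10: q1 h=22  …...ooo[.]o.....…
gen 11: q1 h=23  …..oooo[o]......…
gen 12: q0 h=24  ….oooo.[.]......…
gen 13: q1 h=23  …..oooo[.]o.....…
gen 14: q1 h=24  ….ooooo[o]......…
gen 15: q0 h=25  …ooooo.[.]......…
gen 16: q1 h=24  ….ooooo[.]o.....…
gen 17: q1 h=25  …oooooo[o]......…
gen 18: q0 h=26  …ooooo.[.]......…
gen 19: q1 h=25  …oooooo[.]o.....…
gen 20: q1 h=26  …oooooo[o]......…
gen 21: q0 h=27  …ooooo.[.]......…
gen 22: q1 h=26  …oooooo[.]o.....…
gen 23: q1 h=27  …oooooo[o]......…
gen 24: q0 h=28  …ooooo.[.]......…

1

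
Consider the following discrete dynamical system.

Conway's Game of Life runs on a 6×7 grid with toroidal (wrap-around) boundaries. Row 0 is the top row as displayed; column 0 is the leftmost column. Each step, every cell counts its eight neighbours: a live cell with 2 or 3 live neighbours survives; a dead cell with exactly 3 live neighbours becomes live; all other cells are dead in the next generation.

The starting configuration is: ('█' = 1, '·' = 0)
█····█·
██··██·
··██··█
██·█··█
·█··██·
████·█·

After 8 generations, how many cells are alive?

gen 0: █····█·
██··██·
··██··█
██·█··█
·█··██·
████·█·
gen 1: ···█·█·
██████·
···█···
·█·█··█
·····█·
█·██·█·
gen 2: █····█·
·█···██
·····██
··█·█··
██·█·█·
··██·█·
gen 3: ███··█·
····█··
█···█·█
█████··
·█···██
█·██·█·
gen 4: █·█··█·
···██··
█·█·█·█
··███··
·····█·
···█·█·
gen 5: ··█··██
█·█·█··
·██····
·██·█·█
··█··█·
·····█·
gen 6: ·█·████
█·█··██
·····█·
█····█·
·██████
····██·
gen 7: ·███···
████···
██··██·
████···
████···
·█·····
gen 8: ···█···
······█
····█··
·······
···█···
·······

4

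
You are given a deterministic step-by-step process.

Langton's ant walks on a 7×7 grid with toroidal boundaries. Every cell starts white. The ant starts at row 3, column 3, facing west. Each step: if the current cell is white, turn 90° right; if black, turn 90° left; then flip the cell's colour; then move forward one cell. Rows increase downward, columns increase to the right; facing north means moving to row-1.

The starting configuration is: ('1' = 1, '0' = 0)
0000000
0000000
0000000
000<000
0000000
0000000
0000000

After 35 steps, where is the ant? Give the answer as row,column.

3,6

0) 0000000
0000000
0000000
000<000
0000000
0000000
0000000
1) 0000000
0000000
000^000
0001000
0000000
0000000
0000000
2) 0000000
0000000
0001>00
0001000
0000000
0000000
0000000
3) 0000000
0000000
0001100
0001v00
0000000
0000000
0000000
4) 0000000
0000000
0001100
000<100
0000000
0000000
0000000
5) 0000000
0000000
0001100
0000100
000v000
0000000
0000000
6) 0000000
0000000
0001100
0000100
00<1000
0000000
0000000
7) 0000000
0000000
0001100
00^0100
0011000
0000000
0000000
8) 0000000
0000000
0001100
001>100
0011000
0000000
0000000
9) 0000000
0000000
0001100
0011100
001v000
0000000
0000000
10) 0000000
0000000
0001100
0011100
0010>00
0000000
0000000
11) 0000000
0000000
0001100
0011100
0010100
0000v00
0000000
12) 0000000
0000000
0001100
0011100
0010100
000<100
0000000
13) 0000000
0000000
0001100
0011100
001^100
0001100
0000000
14) 0000000
0000000
0001100
0011100
0011>00
0001100
0000000
15) 0000000
0000000
0001100
0011^00
0011000
0001100
0000000
16) 0000000
0000000
0001100
001<000
0011000
0001100
0000000
17) 0000000
0000000
0001100
0010000
001v000
0001100
0000000
18) 0000000
0000000
0001100
0010000
0010>00
0001100
0000000
19) 0000000
0000000
0001100
0010000
0010100
0001v00
0000000
20) 0000000
0000000
0001100
0010000
0010100
00010>0
0000000
21) 0000000
0000000
0001100
0010000
0010100
0001010
00000v0
22) 0000000
0000000
0001100
0010000
0010100
0001010
0000<10
23) 0000000
0000000
0001100
0010000
0010100
0001^10
0000110
24) 0000000
0000000
0001100
0010000
0010100
00011>0
0000110
25) 0000000
0000000
0001100
0010000
00101^0
0001100
0000110
26) 0000000
0000000
0001100
0010000
001011>
0001100
0000110
27) 0000000
0000000
0001100
0010000
0010111
000110v
0000110
28) 0000000
0000000
0001100
0010000
0010111
00011<1
0000110
29) 0000000
0000000
0001100
0010000
00101^1
0001111
0000110
30) 0000000
0000000
0001100
0010000
0010<01
0001111
0000110
31) 0000000
0000000
0001100
0010000
0010001
0001v11
0000110
32) 0000000
0000000
0001100
0010000
0010001
00010>1
0000110
33) 0000000
0000000
0001100
0010000
00100^1
0001001
0000110
34) 0000000
0000000
0001100
0010000
001001>
0001001
0000110
35) 0000000
0000000
0001100
001000^
0010010
0001001
0000110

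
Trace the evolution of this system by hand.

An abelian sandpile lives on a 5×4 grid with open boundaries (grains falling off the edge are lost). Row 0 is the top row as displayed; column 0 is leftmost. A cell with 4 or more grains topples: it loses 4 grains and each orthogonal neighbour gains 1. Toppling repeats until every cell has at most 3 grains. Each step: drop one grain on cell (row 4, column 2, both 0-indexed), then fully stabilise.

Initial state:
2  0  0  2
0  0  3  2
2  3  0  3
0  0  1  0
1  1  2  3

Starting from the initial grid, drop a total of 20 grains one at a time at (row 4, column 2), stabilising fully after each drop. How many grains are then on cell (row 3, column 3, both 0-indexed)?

[0] 2  0  0  2
0  0  3  2
2  3  0  3
0  0  1  0
1  1  2  3
[1] 2  0  0  2
0  0  3  2
2  3  0  3
0  0  1  0
1  1  3  3
[2] 2  0  0  2
0  0  3  2
2  3  0  3
0  0  2  1
1  2  1  0
[3] 2  0  0  2
0  0  3  2
2  3  0  3
0  0  2  1
1  2  2  0
[4] 2  0  0  2
0  0  3  2
2  3  0  3
0  0  2  1
1  2  3  0
[5] 2  0  0  2
0  0  3  2
2  3  0  3
0  0  3  1
1  3  0  1
[6] 2  0  0  2
0  0  3  2
2  3  0  3
0  0  3  1
1  3  1  1
[7] 2  0  0  2
0  0  3  2
2  3  0  3
0  0  3  1
1  3  2  1
[8] 2  0  0  2
0  0  3  2
2  3  0  3
0  0  3  1
1  3  3  1
[9] 2  0  0  2
0  0  3  2
2  3  1  3
0  2  0  2
2  0  2  2
[10] 2  0  0  2
0  0  3  2
2  3  1  3
0  2  0  2
2  0  3  2
[11] 2  0  0  2
0  0  3  2
2  3  1  3
0  2  1  2
2  1  0  3
[12] 2  0  0  2
0  0  3  2
2  3  1  3
0  2  1  2
2  1  1  3
[13] 2  0  0  2
0  0  3  2
2  3  1  3
0  2  1  2
2  1  2  3
[14] 2  0  0  2
0  0  3  2
2  3  1  3
0  2  1  2
2  1  3  3
[15] 2  0  0  2
0  0  3  2
2  3  1  3
0  2  2  3
2  2  1  0
[16] 2  0  0  2
0  0  3  2
2  3  1  3
0  2  2  3
2  2  2  0
[17] 2  0  0  2
0  0  3  2
2  3  1  3
0  2  2  3
2  2  3  0
[18] 2  0  0  2
0  0  3  2
2  3  1  3
0  2  3  3
2  3  0  1
[19] 2  0  0  2
0  0  3  2
2  3  1  3
0  2  3  3
2  3  1  1
[20] 2  0  0  2
0  0  3  2
2  3  1  3
0  2  3  3
2  3  2  1

3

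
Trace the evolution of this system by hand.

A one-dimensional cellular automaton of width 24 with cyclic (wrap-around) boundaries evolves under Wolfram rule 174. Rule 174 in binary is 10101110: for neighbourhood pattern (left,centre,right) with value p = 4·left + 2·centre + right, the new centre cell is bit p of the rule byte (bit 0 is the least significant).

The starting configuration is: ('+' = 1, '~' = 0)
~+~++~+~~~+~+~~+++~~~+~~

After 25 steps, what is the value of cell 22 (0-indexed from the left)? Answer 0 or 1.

0

k=0  ~+~++~+~~~+~+~~+++~~~+~~
k=1  ++++~++~~++++~+++~~~++~~
k=2  +++~++~~++++~+++~~~++~~+
k=3  ++~++~~++++~+++~~~++~~++
k=4  +~++~~++++~+++~~~++~~+++
k=5  ~++~~++++~+++~~~++~~++++
k=6  ++~~++++~+++~~~++~~++++~
k=7  +~~++++~+++~~~++~~++++~+
k=8  ~~++++~+++~~~++~~++++~++
k=9  ~++++~+++~~~++~~++++~++~
k=10  ++++~+++~~~++~~++++~++~~
k=11  +++~+++~~~++~~++++~++~~+
k=12  ++~+++~~~++~~++++~++~~++
k=13  +~+++~~~++~~++++~++~~+++
k=14  ~+++~~~++~~++++~++~~++++
k=15  +++~~~++~~++++~++~~++++~
k=16  ++~~~++~~++++~++~~++++~+
k=17  +~~~++~~++++~++~~++++~++
k=18  ~~~++~~++++~++~~++++~+++
k=19  ~~++~~++++~++~~++++~+++~
k=20  ~++~~++++~++~~++++~+++~~
k=21  ++~~++++~++~~++++~+++~~~
k=22  +~~++++~++~~++++~+++~~~+
k=23  ~~++++~++~~++++~+++~~~++
k=24  ~++++~++~~++++~+++~~~++~
k=25  ++++~++~~++++~+++~~~++~~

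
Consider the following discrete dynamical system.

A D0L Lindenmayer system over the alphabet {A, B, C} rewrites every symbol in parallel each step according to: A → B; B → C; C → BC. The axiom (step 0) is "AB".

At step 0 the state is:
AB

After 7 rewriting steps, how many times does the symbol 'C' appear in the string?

21

k=0  AB
k=1  BC
k=2  CBC
k=3  BCCBC
k=4  CBCBCCBC
k=5  BCCBCCBCBCCBC
k=6  CBCBCCBCBCCBCCBCBCCBC
k=7  BCCBCCBCBCCBCCBCBCCBCBCCBCCBCBCCBC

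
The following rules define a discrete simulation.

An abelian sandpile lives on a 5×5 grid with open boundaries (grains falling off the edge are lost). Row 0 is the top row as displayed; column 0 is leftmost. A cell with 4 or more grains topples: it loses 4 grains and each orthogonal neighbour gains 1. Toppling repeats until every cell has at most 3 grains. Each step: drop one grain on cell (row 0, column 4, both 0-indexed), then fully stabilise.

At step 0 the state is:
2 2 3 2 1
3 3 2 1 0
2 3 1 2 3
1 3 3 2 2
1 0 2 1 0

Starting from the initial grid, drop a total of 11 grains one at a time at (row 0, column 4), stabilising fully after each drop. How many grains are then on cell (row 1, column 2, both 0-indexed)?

3

gen 0: 2 2 3 2 1
3 3 2 1 0
2 3 1 2 3
1 3 3 2 2
1 0 2 1 0
gen 1: 2 2 3 2 2
3 3 2 1 0
2 3 1 2 3
1 3 3 2 2
1 0 2 1 0
gen 2: 2 2 3 2 3
3 3 2 1 0
2 3 1 2 3
1 3 3 2 2
1 0 2 1 0
gen 3: 2 2 3 3 0
3 3 2 1 1
2 3 1 2 3
1 3 3 2 2
1 0 2 1 0
gen 4: 2 2 3 3 1
3 3 2 1 1
2 3 1 2 3
1 3 3 2 2
1 0 2 1 0
gen 5: 2 2 3 3 2
3 3 2 1 1
2 3 1 2 3
1 3 3 2 2
1 0 2 1 0
gen 6: 2 2 3 3 3
3 3 2 1 1
2 3 1 2 3
1 3 3 2 2
1 0 2 1 0
gen 7: 2 3 0 1 1
3 3 3 2 2
2 3 1 2 3
1 3 3 2 2
1 0 2 1 0
gen 8: 2 3 0 1 2
3 3 3 2 2
2 3 1 2 3
1 3 3 2 2
1 0 2 1 0
gen 9: 2 3 0 1 3
3 3 3 2 2
2 3 1 2 3
1 3 3 2 2
1 0 2 1 0
gen 10: 2 3 0 2 0
3 3 3 2 3
2 3 1 2 3
1 3 3 2 2
1 0 2 1 0
gen 11: 2 3 0 2 1
3 3 3 2 3
2 3 1 2 3
1 3 3 2 2
1 0 2 1 0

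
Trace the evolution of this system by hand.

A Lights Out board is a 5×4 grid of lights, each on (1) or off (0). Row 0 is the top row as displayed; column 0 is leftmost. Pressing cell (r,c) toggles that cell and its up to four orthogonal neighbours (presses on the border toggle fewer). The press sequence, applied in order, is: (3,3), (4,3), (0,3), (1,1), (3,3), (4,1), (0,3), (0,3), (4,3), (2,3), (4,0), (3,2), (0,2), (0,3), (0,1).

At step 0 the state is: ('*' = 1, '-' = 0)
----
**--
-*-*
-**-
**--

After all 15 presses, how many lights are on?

9

k=0  ----
**--
-*-*
-**-
**--
k=1  ----
**--
-*--
-*-*
**-*
k=2  ----
**--
-*--
-*--
***-
k=3  --**
**-*
-*--
-*--
***-
k=4  -***
--**
----
-*--
***-
k=5  -***
--**
---*
-***
****
k=6  -***
--**
---*
--**
---*
k=7  -*--
--*-
---*
--**
---*
k=8  -***
--**
---*
--**
---*
k=9  -***
--**
---*
--*-
--*-
k=10  -***
--*-
--*-
--**
--*-
k=11  -***
--*-
--*-
*-**
***-
k=12  -***
--*-
----
**--
**--
k=13  ----
----
----
**--
**--
k=14  --**
---*
----
**--
**--
k=15  **-*
-*-*
----
**--
**--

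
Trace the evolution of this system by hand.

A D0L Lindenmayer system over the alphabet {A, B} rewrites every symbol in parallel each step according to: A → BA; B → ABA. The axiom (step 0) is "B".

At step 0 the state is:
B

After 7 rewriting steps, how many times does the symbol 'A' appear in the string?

338

0) B
1) ABA
2) BAABABA
3) ABABABAABABAABABA
4) BAABABAABABAABABABAABABAABABABAABABAABABA
5) ABABABAABABAABABABAABABAABABABAABABAABABAABABABAABABAABABABAABABAABABAABABABAABABAABABABAABABAABABA
6) BAABABAABABAABABABAABABAABABABAABABAABABAABABABAABABAABABA…ABABABAABABAABABABAABABAABABAABABABAABABAABABABAABABAABABA  (len 239)
7) ABABABAABABAABABABAABABAABABABAABABAABABAABABABAABABAABABA…ABABABAABABAABABABAABABAABABAABABABAABABAABABABAABABAABABA  (len 577)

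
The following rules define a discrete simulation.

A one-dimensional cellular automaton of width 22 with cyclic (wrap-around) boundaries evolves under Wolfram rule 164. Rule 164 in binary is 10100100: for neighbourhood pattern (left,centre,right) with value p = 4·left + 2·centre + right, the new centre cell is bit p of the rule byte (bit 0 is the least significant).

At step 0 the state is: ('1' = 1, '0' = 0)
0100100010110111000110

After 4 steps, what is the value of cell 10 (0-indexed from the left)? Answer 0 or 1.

0

step 0: 0100100010110111000110
step 1: 0100100011001010000000
step 2: 0100100000001110000000
step 3: 0100100000000100000000
step 4: 0100100000000100000000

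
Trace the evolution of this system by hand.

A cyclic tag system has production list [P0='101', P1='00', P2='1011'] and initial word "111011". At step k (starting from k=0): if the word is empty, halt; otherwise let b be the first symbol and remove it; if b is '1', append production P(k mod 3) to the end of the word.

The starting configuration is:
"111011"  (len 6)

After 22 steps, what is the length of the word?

k=0  "111011"  (len 6)
k=1  "11011101"  (len 8)
k=2  "101110100"  (len 9)
k=3  "011101001011"  (len 12)
k=4  "11101001011"  (len 11)
k=5  "110100101100"  (len 12)
k=6  "101001011001011"  (len 15)
k=7  "01001011001011101"  (len 17)
k=8  "1001011001011101"  (len 16)
k=9  "0010110010111011011"  (len 19)
k=10  "010110010111011011"  (len 18)
k=11  "10110010111011011"  (len 17)
k=12  "01100101110110111011"  (len 20)
k=13  "1100101110110111011"  (len 19)
k=14  "10010111011011101100"  (len 20)
k=15  "00101110110111011001011"  (len 23)
k=16  "0101110110111011001011"  (len 22)
k=17  "101110110111011001011"  (len 21)
k=18  "011101101110110010111011"  (len 24)
k=19  "11101101110110010111011"  (len 23)
k=20  "110110111011001011101100"  (len 24)
k=21  "101101110110010111011001011"  (len 27)
k=22  "01101110110010111011001011101"  (len 29)

29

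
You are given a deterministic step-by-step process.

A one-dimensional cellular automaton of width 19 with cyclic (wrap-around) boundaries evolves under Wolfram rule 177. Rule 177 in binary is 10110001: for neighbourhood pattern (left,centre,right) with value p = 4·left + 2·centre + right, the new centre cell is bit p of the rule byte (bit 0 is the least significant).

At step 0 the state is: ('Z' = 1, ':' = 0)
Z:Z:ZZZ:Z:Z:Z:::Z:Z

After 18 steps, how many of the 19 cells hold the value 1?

0) Z:Z:ZZZ:Z:Z:Z:::Z:Z
1) :Z:Z:Z:Z:Z:Z:ZZ::Z:
2) ::Z:Z:Z:Z:Z:Z::Z::Z
3) Z::Z:Z:Z:Z:Z:Z::Z::
4) :Z::Z:Z:Z:Z:Z:Z::Z:
5) ::Z::Z:Z:Z:Z:Z:Z::Z
6) Z::Z::Z:Z:Z:Z:Z:Z::
7) :Z::Z::Z:Z:Z:Z:Z:Z:
8) ::Z::Z::Z:Z:Z:Z:Z:Z
9) Z::Z::Z::Z:Z:Z:Z:Z:
10) :Z::Z::Z::Z:Z:Z:Z:Z
11) Z:Z::Z::Z::Z:Z:Z:Z:
12) :Z:Z::Z::Z::Z:Z:Z:Z
13) Z:Z:Z::Z::Z::Z:Z:Z:
14) :Z:Z:Z::Z::Z::Z:Z:Z
15) Z:Z:Z:Z::Z::Z::Z:Z:
16) :Z:Z:Z:Z::Z::Z::Z:Z
17) Z:Z:Z:Z:Z::Z::Z::Z:
18) :Z:Z:Z:Z:Z::Z::Z::Z

8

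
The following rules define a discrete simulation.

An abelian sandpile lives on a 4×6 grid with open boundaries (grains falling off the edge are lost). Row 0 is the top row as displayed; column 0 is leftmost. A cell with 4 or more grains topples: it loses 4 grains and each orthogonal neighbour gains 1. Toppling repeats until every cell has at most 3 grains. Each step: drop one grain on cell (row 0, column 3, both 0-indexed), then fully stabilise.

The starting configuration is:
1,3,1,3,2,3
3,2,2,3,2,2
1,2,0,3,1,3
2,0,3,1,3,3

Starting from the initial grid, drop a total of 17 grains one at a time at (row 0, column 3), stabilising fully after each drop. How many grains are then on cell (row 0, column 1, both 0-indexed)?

[0] 1,3,1,3,2,3
3,2,2,3,2,2
1,2,0,3,1,3
2,0,3,1,3,3
[1] 1,3,2,1,3,3
3,2,3,1,3,2
1,2,1,0,2,3
2,0,3,2,3,3
[2] 1,3,2,2,3,3
3,2,3,1,3,2
1,2,1,0,2,3
2,0,3,2,3,3
[3] 1,3,2,3,3,3
3,2,3,1,3,2
1,2,1,0,2,3
2,0,3,2,3,3
[4] 1,3,3,1,2,1
3,2,3,3,2,1
1,2,1,1,1,2
2,0,3,3,1,1
[5] 1,3,3,2,2,1
3,2,3,3,2,1
1,2,1,1,1,2
2,0,3,3,1,1
[6] 1,3,3,3,2,1
3,2,3,3,2,1
1,2,1,1,1,2
2,0,3,3,1,1
[7] 3,1,2,2,3,1
0,1,2,1,3,1
2,3,2,2,1,2
2,0,3,3,1,1
[8] 3,1,2,3,3,1
0,1,2,1,3,1
2,3,2,2,1,2
2,0,3,3,1,1
[9] 3,1,3,1,1,2
0,1,2,3,0,2
2,3,2,2,2,2
2,0,3,3,1,1
[10] 3,1,3,2,1,2
0,1,2,3,0,2
2,3,2,2,2,2
2,0,3,3,1,1
[11] 3,1,3,3,1,2
0,1,2,3,0,2
2,3,2,2,2,2
2,0,3,3,1,1
[12] 3,2,1,2,2,2
0,2,0,1,1,2
2,3,3,3,2,2
2,0,3,3,1,1
[13] 3,2,1,3,2,2
0,2,0,1,1,2
2,3,3,3,2,2
2,0,3,3,1,1
[14] 3,2,2,0,3,2
0,2,0,2,1,2
2,3,3,3,2,2
2,0,3,3,1,1
[15] 3,2,2,1,3,2
0,2,0,2,1,2
2,3,3,3,2,2
2,0,3,3,1,1
[16] 3,2,2,2,3,2
0,2,0,2,1,2
2,3,3,3,2,2
2,0,3,3,1,1
[17] 3,2,2,3,3,2
0,2,0,2,1,2
2,3,3,3,2,2
2,0,3,3,1,1

2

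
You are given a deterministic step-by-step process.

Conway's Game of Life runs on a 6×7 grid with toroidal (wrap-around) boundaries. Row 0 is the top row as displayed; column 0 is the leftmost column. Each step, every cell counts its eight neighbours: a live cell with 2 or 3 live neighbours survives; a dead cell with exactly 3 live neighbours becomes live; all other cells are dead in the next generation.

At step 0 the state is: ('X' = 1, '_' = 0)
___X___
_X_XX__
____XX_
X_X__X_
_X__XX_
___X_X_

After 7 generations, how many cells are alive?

9

t=0: ___X___
_X_XX__
____XX_
X_X__X_
_X__XX_
___X_X_
t=1: ___X___
__XX_X_
_XX__XX
_X_X___
_XXX_X_
__XX_X_
t=2: _______
_X_X_XX
XX___XX
___X_XX
_X_____
_X_____
t=3: X_X____
_XX_XX_
_X_____
_XX_XX_
X_X____
_______
t=4: __XX___
X_XX___
X______
X_XX___
__XX___
_______
t=5: _XXX___
__XX___
X_____X
__XX___
_XXX___
_______
t=6: _X_X___
X__X___
_X_____
X__X___
_X_X___
_______
t=7: __X____
XX_____
XXX____
XX_____
__X____
_______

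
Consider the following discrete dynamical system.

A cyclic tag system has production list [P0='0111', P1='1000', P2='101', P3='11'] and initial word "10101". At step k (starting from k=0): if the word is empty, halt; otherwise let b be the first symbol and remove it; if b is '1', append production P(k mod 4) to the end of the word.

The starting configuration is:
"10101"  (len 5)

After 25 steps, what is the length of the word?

t=0: "10101"  (len 5)
t=1: "01010111"  (len 8)
t=2: "1010111"  (len 7)
t=3: "010111101"  (len 9)
t=4: "10111101"  (len 8)
t=5: "01111010111"  (len 11)
t=6: "1111010111"  (len 10)
t=7: "111010111101"  (len 12)
t=8: "1101011110111"  (len 13)
t=9: "1010111101110111"  (len 16)
t=10: "0101111011101111000"  (len 19)
t=11: "101111011101111000"  (len 18)
t=12: "0111101110111100011"  (len 19)
t=13: "111101110111100011"  (len 18)
t=14: "111011101111000111000"  (len 21)
t=15: "11011101111000111000101"  (len 23)
t=16: "101110111100011100010111"  (len 24)
t=17: "011101111000111000101110111"  (len 27)
t=18: "11101111000111000101110111"  (len 26)
t=19: "1101111000111000101110111101"  (len 28)
t=20: "10111100011100010111011110111"  (len 29)
t=21: "01111000111000101110111101110111"  (len 32)
t=22: "1111000111000101110111101110111"  (len 31)
t=23: "111000111000101110111101110111101"  (len 33)
t=24: "1100011100010111011110111011110111"  (len 34)
t=25: "1000111000101110111101110111101110111"  (len 37)

37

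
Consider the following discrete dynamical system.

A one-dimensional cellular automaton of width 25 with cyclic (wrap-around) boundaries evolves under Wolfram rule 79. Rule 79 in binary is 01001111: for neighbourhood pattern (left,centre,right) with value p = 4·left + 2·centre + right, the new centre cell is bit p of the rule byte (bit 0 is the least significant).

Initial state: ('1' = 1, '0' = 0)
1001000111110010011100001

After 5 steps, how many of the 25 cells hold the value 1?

k=0  1001000111110010011100001
k=1  1011011100010110110101111
k=2  1011010101110110110101000
k=3  1011010101010110110101011
k=4  1011010101010110110101010
k=5  1011010101010110110101010

14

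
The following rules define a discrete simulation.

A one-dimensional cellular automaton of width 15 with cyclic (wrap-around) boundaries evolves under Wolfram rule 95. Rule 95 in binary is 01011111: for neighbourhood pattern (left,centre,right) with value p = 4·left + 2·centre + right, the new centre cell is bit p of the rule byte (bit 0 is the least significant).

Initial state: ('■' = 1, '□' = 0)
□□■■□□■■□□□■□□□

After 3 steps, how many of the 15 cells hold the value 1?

15

t=0: □□■■□□■■□□□■□□□
t=1: ■■■■■■■■■■■■■■■
t=2: □□□□□□□□□□□□□□□
t=3: ■■■■■■■■■■■■■■■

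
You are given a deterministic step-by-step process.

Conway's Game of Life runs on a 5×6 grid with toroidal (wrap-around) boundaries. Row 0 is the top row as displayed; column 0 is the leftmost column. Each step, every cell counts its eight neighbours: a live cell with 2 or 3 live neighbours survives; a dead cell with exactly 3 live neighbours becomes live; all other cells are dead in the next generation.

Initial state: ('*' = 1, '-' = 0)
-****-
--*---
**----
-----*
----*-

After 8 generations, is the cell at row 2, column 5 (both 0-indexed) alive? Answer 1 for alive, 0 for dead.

0) -****-
--*---
**----
-----*
----*-
1) -**-*-
*-----
**----
*----*
--*-**
2) ***-*-
*-*--*
-*----
----*-
--*-*-
3) *-*-*-
--**-*
**---*
---*--
--*-*-
4) --*-*-
--**--
**-*-*
******
-**-**
5) ----**
*----*
------
------
------
6) *---**
*---**
------
------
------
7) *---*-
*---*-
-----*
------
-----*
8) *---*-
*---*-
-----*
------
-----*

1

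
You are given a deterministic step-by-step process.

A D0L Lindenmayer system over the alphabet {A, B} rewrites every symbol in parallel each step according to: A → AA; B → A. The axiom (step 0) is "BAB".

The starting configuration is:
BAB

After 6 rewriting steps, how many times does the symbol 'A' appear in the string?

128

k=0  BAB
k=1  AAAA
k=2  AAAAAAAA
k=3  AAAAAAAAAAAAAAAA
k=4  AAAAAAAAAAAAAAAAAAAAAAAAAAAAAAAA
k=5  AAAAAAAAAAAAAAAAAAAAAAAAAAAAAAAAAAAAAAAAAAAAAAAAAAAAAAAAAAAAAAAA
k=6  AAAAAAAAAAAAAAAAAAAAAAAAAAAAAAAAAAAAAAAAAAAAAAAAAAAAAAAAAA…AAAAAAAAAAAAAAAAAAAAAAAAAAAAAAAAAAAAAAAAAAAAAAAAAAAAAAAAAA  (len 128)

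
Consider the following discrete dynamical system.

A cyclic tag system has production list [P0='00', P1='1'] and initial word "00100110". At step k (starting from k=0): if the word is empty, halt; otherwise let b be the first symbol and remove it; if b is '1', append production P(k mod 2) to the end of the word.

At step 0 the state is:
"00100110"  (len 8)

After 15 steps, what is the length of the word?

0

t=0: "00100110"  (len 8)
t=1: "0100110"  (len 7)
t=2: "100110"  (len 6)
t=3: "0011000"  (len 7)
t=4: "011000"  (len 6)
t=5: "11000"  (len 5)
t=6: "10001"  (len 5)
t=7: "000100"  (len 6)
t=8: "00100"  (len 5)
t=9: "0100"  (len 4)
t=10: "100"  (len 3)
t=11: "0000"  (len 4)
t=12: "000"  (len 3)
t=13: "00"  (len 2)
t=14: "0"  (len 1)
t=15: (halted — word empty)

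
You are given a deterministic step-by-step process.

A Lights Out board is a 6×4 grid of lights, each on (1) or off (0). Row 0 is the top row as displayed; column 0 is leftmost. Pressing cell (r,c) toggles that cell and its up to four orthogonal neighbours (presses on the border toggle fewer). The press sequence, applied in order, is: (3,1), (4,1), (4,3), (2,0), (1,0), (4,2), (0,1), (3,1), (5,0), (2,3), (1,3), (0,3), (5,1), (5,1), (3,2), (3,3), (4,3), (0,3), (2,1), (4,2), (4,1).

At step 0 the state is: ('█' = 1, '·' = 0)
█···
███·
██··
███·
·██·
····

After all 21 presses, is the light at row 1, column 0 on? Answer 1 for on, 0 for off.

0) █···
███·
██··
███·
·██·
····
1) █···
███·
█···
····
··█·
····
2) █···
███·
█···
·█··
██··
·█··
3) █···
███·
█···
·█·█
████
·█·█
4) █···
·██·
·█··
██·█
████
·█·█
5) ····
█·█·
██··
██·█
████
·█·█
6) ····
█·█·
██··
████
█···
·███
7) ███·
███·
██··
████
█···
·███
8) ███·
███·
█···
···█
██··
·███
9) ███·
███·
█···
···█
·█··
█·██
10) ███·
████
█·██
····
·█··
█·██
11) ████
██··
█·█·
····
·█··
█·██
12) ██··
██·█
█·█·
····
·█··
█·██
13) ██··
██·█
█·█·
····
····
·█·█
14) ██··
██·█
█·█·
····
·█··
█·██
15) ██··
██·█
█···
·███
·██·
█·██
16) ██··
██·█
█··█
·█··
·███
█·██
17) ██··
██·█
█··█
·█·█
·█··
█·█·
18) ████
██··
█··█
·█·█
·█··
█·█·
19) ████
█···
·███
···█
·█··
█·█·
20) ████
█···
·███
··██
··██
█···
21) ████
█···
·███
·███
██·█
██··

1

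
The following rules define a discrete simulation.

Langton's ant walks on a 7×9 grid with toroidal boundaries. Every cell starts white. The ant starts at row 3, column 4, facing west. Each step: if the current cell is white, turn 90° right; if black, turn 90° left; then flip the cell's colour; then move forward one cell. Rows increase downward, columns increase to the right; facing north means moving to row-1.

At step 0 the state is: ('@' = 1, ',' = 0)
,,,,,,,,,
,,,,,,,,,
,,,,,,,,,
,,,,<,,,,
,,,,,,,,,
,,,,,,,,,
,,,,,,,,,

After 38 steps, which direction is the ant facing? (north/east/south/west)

0) ,,,,,,,,,
,,,,,,,,,
,,,,,,,,,
,,,,<,,,,
,,,,,,,,,
,,,,,,,,,
,,,,,,,,,
1) ,,,,,,,,,
,,,,,,,,,
,,,,^,,,,
,,,,@,,,,
,,,,,,,,,
,,,,,,,,,
,,,,,,,,,
2) ,,,,,,,,,
,,,,,,,,,
,,,,@>,,,
,,,,@,,,,
,,,,,,,,,
,,,,,,,,,
,,,,,,,,,
3) ,,,,,,,,,
,,,,,,,,,
,,,,@@,,,
,,,,@v,,,
,,,,,,,,,
,,,,,,,,,
,,,,,,,,,
4) ,,,,,,,,,
,,,,,,,,,
,,,,@@,,,
,,,,<@,,,
,,,,,,,,,
,,,,,,,,,
,,,,,,,,,
5) ,,,,,,,,,
,,,,,,,,,
,,,,@@,,,
,,,,,@,,,
,,,,v,,,,
,,,,,,,,,
,,,,,,,,,
6) ,,,,,,,,,
,,,,,,,,,
,,,,@@,,,
,,,,,@,,,
,,,<@,,,,
,,,,,,,,,
,,,,,,,,,
7) ,,,,,,,,,
,,,,,,,,,
,,,,@@,,,
,,,^,@,,,
,,,@@,,,,
,,,,,,,,,
,,,,,,,,,
8) ,,,,,,,,,
,,,,,,,,,
,,,,@@,,,
,,,@>@,,,
,,,@@,,,,
,,,,,,,,,
,,,,,,,,,
9) ,,,,,,,,,
,,,,,,,,,
,,,,@@,,,
,,,@@@,,,
,,,@v,,,,
,,,,,,,,,
,,,,,,,,,
10) ,,,,,,,,,
,,,,,,,,,
,,,,@@,,,
,,,@@@,,,
,,,@,>,,,
,,,,,,,,,
,,,,,,,,,
11) ,,,,,,,,,
,,,,,,,,,
,,,,@@,,,
,,,@@@,,,
,,,@,@,,,
,,,,,v,,,
,,,,,,,,,
12) ,,,,,,,,,
,,,,,,,,,
,,,,@@,,,
,,,@@@,,,
,,,@,@,,,
,,,,<@,,,
,,,,,,,,,
13) ,,,,,,,,,
,,,,,,,,,
,,,,@@,,,
,,,@@@,,,
,,,@^@,,,
,,,,@@,,,
,,,,,,,,,
14) ,,,,,,,,,
,,,,,,,,,
,,,,@@,,,
,,,@@@,,,
,,,@@>,,,
,,,,@@,,,
,,,,,,,,,
15) ,,,,,,,,,
,,,,,,,,,
,,,,@@,,,
,,,@@^,,,
,,,@@,,,,
,,,,@@,,,
,,,,,,,,,
16) ,,,,,,,,,
,,,,,,,,,
,,,,@@,,,
,,,@<,,,,
,,,@@,,,,
,,,,@@,,,
,,,,,,,,,
17) ,,,,,,,,,
,,,,,,,,,
,,,,@@,,,
,,,@,,,,,
,,,@v,,,,
,,,,@@,,,
,,,,,,,,,
18) ,,,,,,,,,
,,,,,,,,,
,,,,@@,,,
,,,@,,,,,
,,,@,>,,,
,,,,@@,,,
,,,,,,,,,
19) ,,,,,,,,,
,,,,,,,,,
,,,,@@,,,
,,,@,,,,,
,,,@,@,,,
,,,,@v,,,
,,,,,,,,,
20) ,,,,,,,,,
,,,,,,,,,
,,,,@@,,,
,,,@,,,,,
,,,@,@,,,
,,,,@,>,,
,,,,,,,,,
21) ,,,,,,,,,
,,,,,,,,,
,,,,@@,,,
,,,@,,,,,
,,,@,@,,,
,,,,@,@,,
,,,,,,v,,
22) ,,,,,,,,,
,,,,,,,,,
,,,,@@,,,
,,,@,,,,,
,,,@,@,,,
,,,,@,@,,
,,,,,<@,,
23) ,,,,,,,,,
,,,,,,,,,
,,,,@@,,,
,,,@,,,,,
,,,@,@,,,
,,,,@^@,,
,,,,,@@,,
24) ,,,,,,,,,
,,,,,,,,,
,,,,@@,,,
,,,@,,,,,
,,,@,@,,,
,,,,@@>,,
,,,,,@@,,
25) ,,,,,,,,,
,,,,,,,,,
,,,,@@,,,
,,,@,,,,,
,,,@,@^,,
,,,,@@,,,
,,,,,@@,,
26) ,,,,,,,,,
,,,,,,,,,
,,,,@@,,,
,,,@,,,,,
,,,@,@@>,
,,,,@@,,,
,,,,,@@,,
27) ,,,,,,,,,
,,,,,,,,,
,,,,@@,,,
,,,@,,,,,
,,,@,@@@,
,,,,@@,v,
,,,,,@@,,
28) ,,,,,,,,,
,,,,,,,,,
,,,,@@,,,
,,,@,,,,,
,,,@,@@@,
,,,,@@<@,
,,,,,@@,,
29) ,,,,,,,,,
,,,,,,,,,
,,,,@@,,,
,,,@,,,,,
,,,@,@^@,
,,,,@@@@,
,,,,,@@,,
30) ,,,,,,,,,
,,,,,,,,,
,,,,@@,,,
,,,@,,,,,
,,,@,<,@,
,,,,@@@@,
,,,,,@@,,
31) ,,,,,,,,,
,,,,,,,,,
,,,,@@,,,
,,,@,,,,,
,,,@,,,@,
,,,,@v@@,
,,,,,@@,,
32) ,,,,,,,,,
,,,,,,,,,
,,,,@@,,,
,,,@,,,,,
,,,@,,,@,
,,,,@,>@,
,,,,,@@,,
33) ,,,,,,,,,
,,,,,,,,,
,,,,@@,,,
,,,@,,,,,
,,,@,,^@,
,,,,@,,@,
,,,,,@@,,
34) ,,,,,,,,,
,,,,,,,,,
,,,,@@,,,
,,,@,,,,,
,,,@,,@>,
,,,,@,,@,
,,,,,@@,,
35) ,,,,,,,,,
,,,,,,,,,
,,,,@@,,,
,,,@,,,^,
,,,@,,@,,
,,,,@,,@,
,,,,,@@,,
36) ,,,,,,,,,
,,,,,,,,,
,,,,@@,,,
,,,@,,,@>
,,,@,,@,,
,,,,@,,@,
,,,,,@@,,
37) ,,,,,,,,,
,,,,,,,,,
,,,,@@,,,
,,,@,,,@@
,,,@,,@,v
,,,,@,,@,
,,,,,@@,,
38) ,,,,,,,,,
,,,,,,,,,
,,,,@@,,,
,,,@,,,@@
,,,@,,@<@
,,,,@,,@,
,,,,,@@,,

west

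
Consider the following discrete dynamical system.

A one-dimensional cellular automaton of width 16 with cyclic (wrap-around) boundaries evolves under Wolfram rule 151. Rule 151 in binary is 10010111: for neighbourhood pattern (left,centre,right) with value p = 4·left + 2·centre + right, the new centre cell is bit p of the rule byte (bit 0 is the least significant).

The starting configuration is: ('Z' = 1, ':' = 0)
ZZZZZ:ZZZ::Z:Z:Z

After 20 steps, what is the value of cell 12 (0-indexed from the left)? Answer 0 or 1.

k=0  ZZZZZ:ZZZ::Z:Z:Z
k=1  ZZZZ:::Z:ZZZ:Z::
k=2  :ZZ:ZZZZ::Z::ZZZ
k=3  :::::ZZ:ZZZZZ:Z:
k=4  ZZZZZ::::ZZZ::ZZ
k=5  ZZZZ:ZZZZ:Z:ZZ:Z
k=6  ZZZ:::ZZ::Z:::::
k=7  :Z:ZZZ::ZZZZZZZZ
k=8  :Z::Z:ZZ:ZZZZZZ:
k=9  ZZZZZ:::::ZZZZ:Z
k=10  ZZZZ:ZZZZZ:ZZ:::
k=11  :ZZ:::ZZZ::::ZZZ
k=12  :::ZZZ:Z:ZZZZ:Z:
k=13  ZZZ:Z::Z::ZZ::ZZ
k=14  ZZ::ZZZZZZ::ZZ:Z
k=15  Z:ZZ:ZZZZ:ZZ::::
k=16  Z:::::ZZ::::ZZZZ
k=17  :ZZZZZ::ZZZZ:ZZZ
k=18  ::ZZZ:ZZ:ZZ:::Z:
k=19  ZZ:Z:::::::ZZZZZ
k=20  Z::ZZZZZZZZ:ZZZZ

1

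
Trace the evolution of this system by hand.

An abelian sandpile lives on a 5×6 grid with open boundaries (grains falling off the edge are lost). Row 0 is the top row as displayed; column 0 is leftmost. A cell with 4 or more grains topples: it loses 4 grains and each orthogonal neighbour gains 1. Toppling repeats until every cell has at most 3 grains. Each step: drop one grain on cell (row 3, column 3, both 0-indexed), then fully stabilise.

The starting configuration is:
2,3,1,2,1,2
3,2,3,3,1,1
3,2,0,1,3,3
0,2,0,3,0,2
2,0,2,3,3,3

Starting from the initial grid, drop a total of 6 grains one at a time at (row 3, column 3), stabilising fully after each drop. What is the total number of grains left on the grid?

t=0: 2,3,1,2,1,2
3,2,3,3,1,1
3,2,0,1,3,3
0,2,0,3,0,2
2,0,2,3,3,3
t=1: 2,3,1,2,1,2
3,2,3,3,1,1
3,2,0,2,3,3
0,2,1,1,2,3
2,0,3,1,1,0
t=2: 2,3,1,2,1,2
3,2,3,3,1,1
3,2,0,2,3,3
0,2,1,2,2,3
2,0,3,1,1,0
t=3: 2,3,1,2,1,2
3,2,3,3,1,1
3,2,0,2,3,3
0,2,1,3,2,3
2,0,3,1,1,0
t=4: 2,3,1,2,1,2
3,2,3,3,1,1
3,2,0,3,3,3
0,2,2,0,3,3
2,0,3,2,1,0
t=5: 2,3,1,2,1,2
3,2,3,3,1,1
3,2,0,3,3,3
0,2,2,1,3,3
2,0,3,2,1,0
t=6: 2,3,1,2,1,2
3,2,3,3,1,1
3,2,0,3,3,3
0,2,2,2,3,3
2,0,3,2,1,0

58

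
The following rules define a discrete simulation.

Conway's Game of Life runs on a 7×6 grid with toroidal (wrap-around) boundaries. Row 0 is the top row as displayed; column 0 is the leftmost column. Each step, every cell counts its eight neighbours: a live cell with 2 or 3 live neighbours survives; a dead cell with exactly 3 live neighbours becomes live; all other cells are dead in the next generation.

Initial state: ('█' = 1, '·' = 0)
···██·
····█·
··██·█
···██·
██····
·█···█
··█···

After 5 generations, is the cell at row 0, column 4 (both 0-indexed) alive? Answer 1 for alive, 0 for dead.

1

t=0: ···██·
····█·
··██·█
···██·
██····
·█···█
··█···
t=1: ···██·
··█··█
··█··█
██·███
███·██
·██···
··███·
t=2: ·····█
··█··█
··█···
······
······
······
·█··█·
t=3: █···██
······
······
······
······
······
······
t=4: ·····█
·····█
······
······
······
······
·····█
t=5: █···██
······
······
······
······
······
······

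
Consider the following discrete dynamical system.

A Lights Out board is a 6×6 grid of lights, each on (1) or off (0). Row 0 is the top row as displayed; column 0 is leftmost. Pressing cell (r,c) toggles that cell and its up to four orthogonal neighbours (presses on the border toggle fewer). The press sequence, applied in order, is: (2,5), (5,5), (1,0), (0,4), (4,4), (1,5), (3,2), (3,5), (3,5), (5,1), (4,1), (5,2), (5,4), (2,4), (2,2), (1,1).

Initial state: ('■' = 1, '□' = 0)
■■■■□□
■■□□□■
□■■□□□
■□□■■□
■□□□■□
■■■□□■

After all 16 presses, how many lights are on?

19

t=0: ■■■■□□
■■□□□■
□■■□□□
■□□■■□
■□□□■□
■■■□□■
t=1: ■■■■□□
■■□□□□
□■■□■■
■□□■■■
■□□□■□
■■■□□■
t=2: ■■■■□□
■■□□□□
□■■□■■
■□□■■■
■□□□■■
■■■□■□
t=3: □■■■□□
□□□□□□
■■■□■■
■□□■■■
■□□□■■
■■■□■□
t=4: □■■□■■
□□□□■□
■■■□■■
■□□■■■
■□□□■■
■■■□■□
t=5: □■■□■■
□□□□■□
■■■□■■
■□□■□■
■□□■□□
■■■□□□
t=6: □■■□■□
□□□□□■
■■■□■□
■□□■□■
■□□■□□
■■■□□□
t=7: □■■□■□
□□□□□■
■■□□■□
■■■□□■
■□■■□□
■■■□□□
t=8: □■■□■□
□□□□□■
■■□□■■
■■■□■□
■□■■□■
■■■□□□
t=9: □■■□■□
□□□□□■
■■□□■□
■■■□□■
■□■■□□
■■■□□□
t=10: □■■□■□
□□□□□■
■■□□■□
■■■□□■
■■■■□□
□□□□□□
t=11: □■■□■□
□□□□□■
■■□□■□
■□■□□■
□□□■□□
□■□□□□
t=12: □■■□■□
□□□□□■
■■□□■□
■□■□□■
□□■■□□
□□■■□□
t=13: □■■□■□
□□□□□■
■■□□■□
■□■□□■
□□■■■□
□□■□■■
t=14: □■■□■□
□□□□■■
■■□■□■
■□■□■■
□□■■■□
□□■□■■
t=15: □■■□■□
□□■□■■
■□■□□■
■□□□■■
□□■■■□
□□■□■■
t=16: □□■□■□
■■□□■■
■■■□□■
■□□□■■
□□■■■□
□□■□■■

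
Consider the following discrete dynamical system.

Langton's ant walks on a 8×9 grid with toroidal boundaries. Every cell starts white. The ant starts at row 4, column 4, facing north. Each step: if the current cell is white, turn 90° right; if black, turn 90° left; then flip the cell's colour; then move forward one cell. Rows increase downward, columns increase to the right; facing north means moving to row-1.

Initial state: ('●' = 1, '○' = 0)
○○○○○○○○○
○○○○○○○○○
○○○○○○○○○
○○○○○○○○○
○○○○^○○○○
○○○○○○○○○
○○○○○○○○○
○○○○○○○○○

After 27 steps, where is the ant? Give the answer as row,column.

7,2

t=0: ○○○○○○○○○
○○○○○○○○○
○○○○○○○○○
○○○○○○○○○
○○○○^○○○○
○○○○○○○○○
○○○○○○○○○
○○○○○○○○○
t=1: ○○○○○○○○○
○○○○○○○○○
○○○○○○○○○
○○○○○○○○○
○○○○●>○○○
○○○○○○○○○
○○○○○○○○○
○○○○○○○○○
t=2: ○○○○○○○○○
○○○○○○○○○
○○○○○○○○○
○○○○○○○○○
○○○○●●○○○
○○○○○v○○○
○○○○○○○○○
○○○○○○○○○
t=3: ○○○○○○○○○
○○○○○○○○○
○○○○○○○○○
○○○○○○○○○
○○○○●●○○○
○○○○<●○○○
○○○○○○○○○
○○○○○○○○○
t=4: ○○○○○○○○○
○○○○○○○○○
○○○○○○○○○
○○○○○○○○○
○○○○^●○○○
○○○○●●○○○
○○○○○○○○○
○○○○○○○○○
t=5: ○○○○○○○○○
○○○○○○○○○
○○○○○○○○○
○○○○○○○○○
○○○<○●○○○
○○○○●●○○○
○○○○○○○○○
○○○○○○○○○
t=6: ○○○○○○○○○
○○○○○○○○○
○○○○○○○○○
○○○^○○○○○
○○○●○●○○○
○○○○●●○○○
○○○○○○○○○
○○○○○○○○○
t=7: ○○○○○○○○○
○○○○○○○○○
○○○○○○○○○
○○○●>○○○○
○○○●○●○○○
○○○○●●○○○
○○○○○○○○○
○○○○○○○○○
t=8: ○○○○○○○○○
○○○○○○○○○
○○○○○○○○○
○○○●●○○○○
○○○●v●○○○
○○○○●●○○○
○○○○○○○○○
○○○○○○○○○
t=9: ○○○○○○○○○
○○○○○○○○○
○○○○○○○○○
○○○●●○○○○
○○○<●●○○○
○○○○●●○○○
○○○○○○○○○
○○○○○○○○○
t=10: ○○○○○○○○○
○○○○○○○○○
○○○○○○○○○
○○○●●○○○○
○○○○●●○○○
○○○v●●○○○
○○○○○○○○○
○○○○○○○○○
t=11: ○○○○○○○○○
○○○○○○○○○
○○○○○○○○○
○○○●●○○○○
○○○○●●○○○
○○<●●●○○○
○○○○○○○○○
○○○○○○○○○
t=12: ○○○○○○○○○
○○○○○○○○○
○○○○○○○○○
○○○●●○○○○
○○^○●●○○○
○○●●●●○○○
○○○○○○○○○
○○○○○○○○○
t=13: ○○○○○○○○○
○○○○○○○○○
○○○○○○○○○
○○○●●○○○○
○○●>●●○○○
○○●●●●○○○
○○○○○○○○○
○○○○○○○○○
t=14: ○○○○○○○○○
○○○○○○○○○
○○○○○○○○○
○○○●●○○○○
○○●●●●○○○
○○●v●●○○○
○○○○○○○○○
○○○○○○○○○
t=15: ○○○○○○○○○
○○○○○○○○○
○○○○○○○○○
○○○●●○○○○
○○●●●●○○○
○○●○>●○○○
○○○○○○○○○
○○○○○○○○○
t=16: ○○○○○○○○○
○○○○○○○○○
○○○○○○○○○
○○○●●○○○○
○○●●^●○○○
○○●○○●○○○
○○○○○○○○○
○○○○○○○○○
t=17: ○○○○○○○○○
○○○○○○○○○
○○○○○○○○○
○○○●●○○○○
○○●<○●○○○
○○●○○●○○○
○○○○○○○○○
○○○○○○○○○
t=18: ○○○○○○○○○
○○○○○○○○○
○○○○○○○○○
○○○●●○○○○
○○●○○●○○○
○○●v○●○○○
○○○○○○○○○
○○○○○○○○○
t=19: ○○○○○○○○○
○○○○○○○○○
○○○○○○○○○
○○○●●○○○○
○○●○○●○○○
○○<●○●○○○
○○○○○○○○○
○○○○○○○○○
t=20: ○○○○○○○○○
○○○○○○○○○
○○○○○○○○○
○○○●●○○○○
○○●○○●○○○
○○○●○●○○○
○○v○○○○○○
○○○○○○○○○
t=21: ○○○○○○○○○
○○○○○○○○○
○○○○○○○○○
○○○●●○○○○
○○●○○●○○○
○○○●○●○○○
○<●○○○○○○
○○○○○○○○○
t=22: ○○○○○○○○○
○○○○○○○○○
○○○○○○○○○
○○○●●○○○○
○○●○○●○○○
○^○●○●○○○
○●●○○○○○○
○○○○○○○○○
t=23: ○○○○○○○○○
○○○○○○○○○
○○○○○○○○○
○○○●●○○○○
○○●○○●○○○
○●>●○●○○○
○●●○○○○○○
○○○○○○○○○
t=24: ○○○○○○○○○
○○○○○○○○○
○○○○○○○○○
○○○●●○○○○
○○●○○●○○○
○●●●○●○○○
○●v○○○○○○
○○○○○○○○○
t=25: ○○○○○○○○○
○○○○○○○○○
○○○○○○○○○
○○○●●○○○○
○○●○○●○○○
○●●●○●○○○
○●○>○○○○○
○○○○○○○○○
t=26: ○○○○○○○○○
○○○○○○○○○
○○○○○○○○○
○○○●●○○○○
○○●○○●○○○
○●●●○●○○○
○●○●○○○○○
○○○v○○○○○
t=27: ○○○○○○○○○
○○○○○○○○○
○○○○○○○○○
○○○●●○○○○
○○●○○●○○○
○●●●○●○○○
○●○●○○○○○
○○<●○○○○○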